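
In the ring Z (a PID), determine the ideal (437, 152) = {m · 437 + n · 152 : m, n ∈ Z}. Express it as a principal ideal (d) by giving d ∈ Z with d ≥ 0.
In the PID Z, (a, b) is generated by gcd(a, b). Compute gcd(437, 152) with the extended Euclidean algorithm, tracking rows (r, s, t) with s·437 + t·152 = r:
  row A: (437, 1, 0)   [1·437 + 0·152 = 437]
  row B: (152, 0, 1)   [0·437 + 1·152 = 152]
  437 = 2·152 + 133   → row C = row A − 2·row B = (133, 1, −2)   [check: 1·437 − 2·152 = 133]
  152 = 1·133 + 19   → row D = row B − 1·row C = (19, −1, 3)   [check: −1·437 + 3·152 = 19]
  133 = 7·19 + 0   → remainder 0, stop. gcd = 19 (last nonzero row D).
So gcd(437, 152) = 19, with Bézout identity −1·437 + 3·152 = 19. Containment (⊇): the Bézout identity exhibits 19 as an element of (437, 152), giving (19) ⊆ (437, 152). Containment (⊆): since 19 | 437 and 19 | 152 (437 = 19·23, 152 = 19·8), every Z-linear combination of 437 and 152 is divisible by 19, so (437, 152) ⊆ (19). Therefore (437, 152) = (19), d = 19.

Final answer: (437, 152) = (19); d = 19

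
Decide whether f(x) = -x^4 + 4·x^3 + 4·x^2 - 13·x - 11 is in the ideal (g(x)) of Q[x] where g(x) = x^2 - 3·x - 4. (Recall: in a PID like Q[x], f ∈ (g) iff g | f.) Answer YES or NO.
In Q[x] the ideal (g) consists of all multiples of g, so f ∈ (g) iff g | f, i.e. iff the remainder of f on division by g is 0. Divide f by g (g is monic, so eliminate the leading term of the running remainder at each step):
  leading term -x^4: subtract (-x^2)·g(x) = -x^4 + 3·x^3 + 4·x^2, leaving x^3 - 13·x - 11
  leading term x^3: subtract (x)·g(x) = x^3 - 3·x^2 - 4·x, leaving 3·x^2 - 9·x - 11
  leading term 3·x^2: subtract (3)·g(x) = 3·x^2 - 9·x - 12, leaving 1
The remainder r(x) = 1 ≠ 0 (and deg r < deg g), so g ∤ f, i.e. f ∉ (g).

Final answer: NO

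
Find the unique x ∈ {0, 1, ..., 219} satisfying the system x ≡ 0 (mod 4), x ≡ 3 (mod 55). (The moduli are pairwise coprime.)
x ≡ 168 (mod 220); the representative in [0, 220) is 168

The moduli 4, 55 are pairwise coprime, so by the CRT there is a unique solution mod 4·55 = 220.
Solve by successive substitution. Start with x ≡ 0 (mod 4).
  Combine with x ≡ 3 (mod 55): write x = 4·t and require 4·t ≡ 3 (mod 55). Since 4^(−1) ≡ 14 (mod 55), t ≡ 14·3 ≡ 42 (mod 55). So x ≡ 4·42 = 168 (mod 220).
Unique solution in [0, 220): x = 168.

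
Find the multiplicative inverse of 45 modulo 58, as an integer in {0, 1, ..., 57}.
45^(−1) ≡ 49 (mod 58)

Apply the extended Euclidean algorithm to (58, 45), tracking rows (r, s, t) with s·58 + t·45 = r. Each division r_prev = q·r_cur + r_new produces the new row as (previous row) − q·(current row):
  row A: (58, 1, 0)   [1·58 + 0·45 = 58]
  row B: (45, 0, 1)   [0·58 + 1·45 = 45]
  58 = 1·45 + 13   → row C = row A − 1·row B = (13, 1, −1)   [check: 1·58 − 1·45 = 13]
  45 = 3·13 + 6   → row D = row B − 3·row C = (6, −3, 4)   [check: −3·58 + 4·45 = 6]
  13 = 2·6 + 1   → row E = row C − 2·row D = (1, 7, −9)   [check: 7·58 − 9·45 = 1]
  6 = 6·1 + 0   → remainder 0, stop. gcd = 1 (last nonzero row E).
The gcd is 1, so 45 is invertible mod 58. The last nonzero row gives 7·58 − 9·45 = 1, so t = −9. So 45^(−1) ≡ −9 ≡ 49 (mod 58). Verify: 45 · 49 = 2205 ≡ 1 (mod 58). ✓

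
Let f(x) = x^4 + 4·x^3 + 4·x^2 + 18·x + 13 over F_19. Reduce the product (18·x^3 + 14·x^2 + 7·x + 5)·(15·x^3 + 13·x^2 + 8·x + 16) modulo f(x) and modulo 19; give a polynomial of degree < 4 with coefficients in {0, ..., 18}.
a · b ≡ 18·x^3 + 17·x + 12 (mod f(x))

Multiply as integer polynomials: a · b = 270·x^6 + 444·x^5 + 431·x^4 + 566·x^3 + 345·x^2 + 152·x + 80. Reducing coefficients mod 19: a · b ≡ 4·x^6 + 7·x^5 + 13·x^4 + 15·x^3 + 3·x^2 + 4. Now divide by f(x) = x^4 + 4·x^3 + 4·x^2 + 18·x + 13 in F_19[x], eliminating the leading term at each step:
  leading term 4·x^6: subtract (4·x^2)·f(x) = 4·x^6 + 16·x^5 + 16·x^4 + 15·x^3 + 14·x^2, leaving 10·x^5 + 16·x^4 + 8·x^2 + 4 (coefficients mod 19)
  leading term 10·x^5: subtract (10·x)·f(x) = 10·x^5 + 2·x^4 + 2·x^3 + 9·x^2 + 16·x, leaving 14·x^4 + 17·x^3 + 18·x^2 + 3·x + 4 (coefficients mod 19)
  leading term 14·x^4: subtract (14)·f(x) = 14·x^4 + 18·x^3 + 18·x^2 + 5·x + 11, leaving 18·x^3 + 17·x + 12 (coefficients mod 19)
The degree is now < 4, so this is the remainder. Hence a · b ≡ 18·x^3 + 17·x + 12 in F_19[x]/(f).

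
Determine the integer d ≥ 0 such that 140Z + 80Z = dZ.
(140, 80) = (20); d = 20

In the PID Z, (a, b) is generated by gcd(a, b). Compute gcd(140, 80) with the extended Euclidean algorithm, tracking rows (r, s, t) with s·140 + t·80 = r:
  row A: (140, 1, 0)   [1·140 + 0·80 = 140]
  row B: (80, 0, 1)   [0·140 + 1·80 = 80]
  140 = 1·80 + 60   → row C = row A − 1·row B = (60, 1, −1)   [check: 1·140 − 1·80 = 60]
  80 = 1·60 + 20   → row D = row B − 1·row C = (20, −1, 2)   [check: −1·140 + 2·80 = 20]
  60 = 3·20 + 0   → remainder 0, stop. gcd = 20 (last nonzero row D).
So gcd(140, 80) = 20, with Bézout identity −1·140 + 2·80 = 20. Containment (⊇): the Bézout identity exhibits 20 as an element of (140, 80), giving (20) ⊆ (140, 80). Containment (⊆): since 20 | 140 and 20 | 80 (140 = 20·7, 80 = 20·4), every Z-linear combination of 140 and 80 is divisible by 20, so (140, 80) ⊆ (20). Therefore (140, 80) = (20), d = 20.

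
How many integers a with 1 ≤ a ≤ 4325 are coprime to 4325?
The number of a ∈ {1, ..., 4325} with gcd(a, 4325) = 1 is by definition Euler's totient φ(4325). φ is multiplicative, with φ(p^e) = p^e − p^(e−1). Factorise 4325 = 5^2 · 173. Then
  φ(4325) = (5^2 − 5^1) · (173 − 1) = 20 · 172 = 3440.
So there are 3440 such integers.

Final answer: 3440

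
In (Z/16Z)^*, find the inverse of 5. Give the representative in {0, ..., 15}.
5^(−1) ≡ 13 (mod 16)

Apply the extended Euclidean algorithm to (16, 5), tracking rows (r, s, t) with s·16 + t·5 = r. Each division r_prev = q·r_cur + r_new produces the new row as (previous row) − q·(current row):
  row A: (16, 1, 0)   [1·16 + 0·5 = 16]
  row B: (5, 0, 1)   [0·16 + 1·5 = 5]
  16 = 3·5 + 1   → row C = row A − 3·row B = (1, 1, −3)   [check: 1·16 − 3·5 = 1]
  5 = 5·1 + 0   → remainder 0, stop. gcd = 1 (last nonzero row C).
The gcd is 1, so 5 is invertible mod 16. The last nonzero row gives 1·16 − 3·5 = 1, so t = −3. So 5^(−1) ≡ −3 ≡ 13 (mod 16). Verify: 5 · 13 = 65 ≡ 1 (mod 16). ✓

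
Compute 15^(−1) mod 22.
Apply the extended Euclidean algorithm to (22, 15), tracking rows (r, s, t) with s·22 + t·15 = r. Each division r_prev = q·r_cur + r_new produces the new row as (previous row) − q·(current row):
  row A: (22, 1, 0)   [1·22 + 0·15 = 22]
  row B: (15, 0, 1)   [0·22 + 1·15 = 15]
  22 = 1·15 + 7   → row C = row A − 1·row B = (7, 1, −1)   [check: 1·22 − 1·15 = 7]
  15 = 2·7 + 1   → row D = row B − 2·row C = (1, −2, 3)   [check: −2·22 + 3·15 = 1]
  7 = 7·1 + 0   → remainder 0, stop. gcd = 1 (last nonzero row D).
The gcd is 1, so 15 is invertible mod 22. The last nonzero row gives −2·22 + 3·15 = 1, so t = 3. So 15^(−1) ≡ 3 (mod 22). Verify: 15 · 3 = 45 ≡ 1 (mod 22). ✓

Final answer: 15^(−1) ≡ 3 (mod 22)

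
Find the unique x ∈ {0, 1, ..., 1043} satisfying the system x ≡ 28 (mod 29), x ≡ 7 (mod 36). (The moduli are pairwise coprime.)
x ≡ 115 (mod 1044); the representative in [0, 1044) is 115

The moduli 29, 36 are pairwise coprime, so by the CRT there is a unique solution mod 29·36 = 1044.
Solve by successive substitution. Start with x ≡ 28 (mod 29).
  Combine with x ≡ 7 (mod 36): write x = 28 + 29·t and require 28 + 29·t ≡ 7 (mod 36), i.e. 29·t ≡ 7 − 28 ≡ 15 (mod 36). Since 29^(−1) ≡ 5 (mod 36), t ≡ 5·15 ≡ 3 (mod 36). So x ≡ 28 + 29·3 = 115 (mod 1044).
Unique solution in [0, 1044): x = 115.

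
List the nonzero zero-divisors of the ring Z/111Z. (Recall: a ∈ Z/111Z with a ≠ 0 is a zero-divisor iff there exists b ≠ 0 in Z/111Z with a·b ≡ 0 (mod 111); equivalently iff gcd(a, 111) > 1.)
nonzero zero-divisors of Z/111Z = {3, 6, 9, 12, 15, 18, 21, 24, 27, 30, 33, 36, 37, 39, 42, 45, 48, 51, 54, 57, 60, 63, 66, 69, 72, 74, 75, 78, 81, 84, 87, 90, 93, 96, 99, 102, 105, 108}

An element a ∈ Z/111Z (with a ≠ 0) is a zero-divisor iff gcd(a, 111) > 1 (because a is a unit precisely when gcd(a, n) = 1, and in Z/nZ every nonzero, non-unit element is a zero-divisor). Scan a = 1, ..., 110 and keep those with gcd(a, 111) > 1:
  gcd(3, 111) = 3, gcd(6, 111) = 3, gcd(9, 111) = 3, gcd(12, 111) = 3, gcd(15, 111) = 3, gcd(18, 111) = 3, gcd(21, 111) = 3, gcd(24, 111) = 3, gcd(27, 111) = 3, gcd(30, 111) = 3, gcd(33, 111) = 3, gcd(36, 111) = 3, gcd(37, 111) = 37, gcd(39, 111) = 3, gcd(42, 111) = 3, gcd(45, 111) = 3, gcd(48, 111) = 3, gcd(51, 111) = 3, gcd(54, 111) = 3, gcd(57, 111) = 3, gcd(60, 111) = 3, gcd(63, 111) = 3, gcd(66, 111) = 3, gcd(69, 111) = 3, gcd(72, 111) = 3, gcd(74, 111) = 37, gcd(75, 111) = 3, gcd(78, 111) = 3, gcd(81, 111) = 3, gcd(84, 111) = 3, gcd(87, 111) = 3, gcd(90, 111) = 3, gcd(93, 111) = 3, gcd(96, 111) = 3, gcd(99, 111) = 3, gcd(102, 111) = 3, gcd(105, 111) = 3, gcd(108, 111) = 3.
All other a ∈ {1, ..., 110} have gcd(a, 111) = 1 and are units. So the nonzero zero-divisors are exactly the 38 values of a appearing in this scan.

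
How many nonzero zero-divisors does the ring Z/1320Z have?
Z/1320Z has 999 nonzero zero-divisors

In Z/1320Z each nonzero element is either a unit (gcd with 1320 is 1) or a zero-divisor (gcd > 1). The number of units is φ(1320): factorise 1320 = 2^3 · 3 · 5 · 11, so φ(1320) = (2^3 − 2^2) · (3 − 1) · (5 − 1) · (11 − 1) = 4 · 2 · 4 · 10 = 320. The nonzero elements number 1320 − 1 = 1319. Hence the nonzero zero-divisors number 1319 − 320 = 999.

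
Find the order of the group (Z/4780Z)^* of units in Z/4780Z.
|(Z/4780Z)^*| = 1904

(Z/4780Z)^* consists of the classes a with gcd(a, 4780) = 1, so its order is φ(4780). φ is multiplicative, with φ(p^e) = p^e − p^(e−1). Factorise 4780 = 2^2 · 5 · 239. Then
  φ(4780) = (2^2 − 2^1) · (5 − 1) · (239 − 1) = 2 · 4 · 238 = 1904.
Thus |(Z/4780Z)^*| = 1904.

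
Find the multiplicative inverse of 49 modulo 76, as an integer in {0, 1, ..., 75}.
Apply the extended Euclidean algorithm to (76, 49), tracking rows (r, s, t) with s·76 + t·49 = r. Each division r_prev = q·r_cur + r_new produces the new row as (previous row) − q·(current row):
  row A: (76, 1, 0)   [1·76 + 0·49 = 76]
  row B: (49, 0, 1)   [0·76 + 1·49 = 49]
  76 = 1·49 + 27   → row C = row A − 1·row B = (27, 1, −1)   [check: 1·76 − 1·49 = 27]
  49 = 1·27 + 22   → row D = row B − 1·row C = (22, −1, 2)   [check: −1·76 + 2·49 = 22]
  27 = 1·22 + 5   → row E = row C − 1·row D = (5, 2, −3)   [check: 2·76 − 3·49 = 5]
  22 = 4·5 + 2   → row F = row D − 4·row E = (2, −9, 14)   [check: −9·76 + 14·49 = 2]
  5 = 2·2 + 1   → row G = row E − 2·row F = (1, 20, −31)   [check: 20·76 − 31·49 = 1]
  2 = 2·1 + 0   → remainder 0, stop. gcd = 1 (last nonzero row G).
The gcd is 1, so 49 is invertible mod 76. The last nonzero row gives 20·76 − 31·49 = 1, so t = −31. So 49^(−1) ≡ −31 ≡ 45 (mod 76). Verify: 49 · 45 = 2205 ≡ 1 (mod 76). ✓

Final answer: 49^(−1) ≡ 45 (mod 76)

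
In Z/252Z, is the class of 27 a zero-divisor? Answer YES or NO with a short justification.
YES

gcd(27, 252) = 9 > 1, so 27 is not a unit in Z/252Z. In Z/nZ every nonzero non-unit is a zero-divisor: explicitly, take b = 252/gcd = 28 ≠ 0 (mod 252); then 27·28 = 756 = 3·252, i.e. 27·28 ≡ 0 (mod 252). So 27 is a zero-divisor.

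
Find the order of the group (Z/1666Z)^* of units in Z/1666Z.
|(Z/1666Z)^*| = 672

(Z/1666Z)^* consists of the classes a with gcd(a, 1666) = 1, so its order is φ(1666). φ is multiplicative, with φ(p^e) = p^e − p^(e−1). Factorise 1666 = 2 · 7^2 · 17. Then
  φ(1666) = (2 − 1) · (7^2 − 7^1) · (17 − 1) = 1 · 42 · 16 = 672.
Thus |(Z/1666Z)^*| = 672.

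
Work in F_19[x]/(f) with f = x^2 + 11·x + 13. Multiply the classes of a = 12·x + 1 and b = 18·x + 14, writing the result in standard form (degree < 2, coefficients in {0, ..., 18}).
a · b ≡ 14·x + 18 (mod f(x))

Multiply as integer polynomials: a · b = 216·x^2 + 186·x + 14. Reducing coefficients mod 19: a · b ≡ 7·x^2 + 15·x + 14. Now divide by f(x) = x^2 + 11·x + 13 in F_19[x], eliminating the leading term at each step:
  leading term 7·x^2: subtract (7)·f(x) = 7·x^2 + x + 15, leaving 14·x + 18 (coefficients mod 19)
The degree is now < 2, so this is the remainder. Hence a · b ≡ 14·x + 18 in F_19[x]/(f).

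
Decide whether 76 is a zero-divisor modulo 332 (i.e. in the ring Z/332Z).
gcd(76, 332) = 4 > 1, so 76 is not a unit in Z/332Z. In Z/nZ every nonzero non-unit is a zero-divisor: explicitly, take b = 332/gcd = 83 ≠ 0 (mod 332); then 76·83 = 6308 = 19·332, i.e. 76·83 ≡ 0 (mod 332). So 76 is a zero-divisor.

Final answer: YES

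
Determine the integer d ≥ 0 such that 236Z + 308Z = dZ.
In the PID Z, (a, b) is generated by gcd(a, b). Compute gcd(308, 236) with the extended Euclidean algorithm, tracking rows (r, s, t) with s·308 + t·236 = r:
  row A: (308, 1, 0)   [1·308 + 0·236 = 308]
  row B: (236, 0, 1)   [0·308 + 1·236 = 236]
  308 = 1·236 + 72   → row C = row A − 1·row B = (72, 1, −1)   [check: 1·308 − 1·236 = 72]
  236 = 3·72 + 20   → row D = row B − 3·row C = (20, −3, 4)   [check: −3·308 + 4·236 = 20]
  72 = 3·20 + 12   → row E = row C − 3·row D = (12, 10, −13)   [check: 10·308 − 13·236 = 12]
  20 = 1·12 + 8   → row F = row D − 1·row E = (8, −13, 17)   [check: −13·308 + 17·236 = 8]
  12 = 1·8 + 4   → row G = row E − 1·row F = (4, 23, −30)   [check: 23·308 − 30·236 = 4]
  8 = 2·4 + 0   → remainder 0, stop. gcd = 4 (last nonzero row G).
So gcd(236, 308) = 4, with Bézout identity 23·308 − 30·236 = 4. Containment (⊇): the Bézout identity exhibits 4 as an element of (236, 308), giving (4) ⊆ (236, 308). Containment (⊆): since 4 | 236 and 4 | 308 (236 = 4·59, 308 = 4·77), every Z-linear combination of 236 and 308 is divisible by 4, so (236, 308) ⊆ (4). Therefore (236, 308) = (4), d = 4.

Final answer: (236, 308) = (4); d = 4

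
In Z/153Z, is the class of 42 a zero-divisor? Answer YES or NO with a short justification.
gcd(42, 153) = 3 > 1, so 42 is not a unit in Z/153Z. In Z/nZ every nonzero non-unit is a zero-divisor: explicitly, take b = 153/gcd = 51 ≠ 0 (mod 153); then 42·51 = 2142 = 14·153, i.e. 42·51 ≡ 0 (mod 153). So 42 is a zero-divisor.

Final answer: YES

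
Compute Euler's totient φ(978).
φ(978) = 324

φ is multiplicative, with φ(p^e) = p^e − p^(e−1). Factorise 978 = 2 · 3 · 163. Then
  φ(978) = (2 − 1) · (3 − 1) · (163 − 1) = 1 · 2 · 162 = 324.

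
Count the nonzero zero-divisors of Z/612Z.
In Z/612Z each nonzero element is either a unit (gcd with 612 is 1) or a zero-divisor (gcd > 1). The number of units is φ(612): factorise 612 = 2^2 · 3^2 · 17, so φ(612) = (2^2 − 2^1) · (3^2 − 3^1) · (17 − 1) = 2 · 6 · 16 = 192. The nonzero elements number 612 − 1 = 611. Hence the nonzero zero-divisors number 611 − 192 = 419.

Final answer: Z/612Z has 419 nonzero zero-divisors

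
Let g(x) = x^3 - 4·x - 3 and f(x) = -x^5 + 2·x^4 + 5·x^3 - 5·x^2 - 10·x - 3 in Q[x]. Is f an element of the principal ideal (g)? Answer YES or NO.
In Q[x] the ideal (g) consists of all multiples of g, so f ∈ (g) iff g | f, i.e. iff the remainder of f on division by g is 0. Divide f by g (g is monic, so eliminate the leading term of the running remainder at each step):
  leading term -x^5: subtract (-x^2)·g(x) = -x^5 + 4·x^3 + 3·x^2, leaving 2·x^4 + x^3 - 8·x^2 - 10·x - 3
  leading term 2·x^4: subtract (2·x)·g(x) = 2·x^4 - 8·x^2 - 6·x, leaving x^3 - 4·x - 3
  leading term x^3: subtract (1)·g(x) = x^3 - 4·x - 3, leaving 0
The remainder is 0, so f(x) = g(x) · h(x) with h(x) = -x^2 + 2·x + 1. Hence g | f, i.e. f ∈ (g).

Final answer: YES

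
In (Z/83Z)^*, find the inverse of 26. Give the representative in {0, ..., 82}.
Apply the extended Euclidean algorithm to (83, 26), tracking rows (r, s, t) with s·83 + t·26 = r. Each division r_prev = q·r_cur + r_new produces the new row as (previous row) − q·(current row):
  row A: (83, 1, 0)   [1·83 + 0·26 = 83]
  row B: (26, 0, 1)   [0·83 + 1·26 = 26]
  83 = 3·26 + 5   → row C = row A − 3·row B = (5, 1, −3)   [check: 1·83 − 3·26 = 5]
  26 = 5·5 + 1   → row D = row B − 5·row C = (1, −5, 16)   [check: −5·83 + 16·26 = 1]
  5 = 5·1 + 0   → remainder 0, stop. gcd = 1 (last nonzero row D).
The gcd is 1, so 26 is invertible mod 83. The last nonzero row gives −5·83 + 16·26 = 1, so t = 16. So 26^(−1) ≡ 16 (mod 83). Verify: 26 · 16 = 416 ≡ 1 (mod 83). ✓

Final answer: 26^(−1) ≡ 16 (mod 83)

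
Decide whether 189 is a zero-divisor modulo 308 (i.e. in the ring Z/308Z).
YES

gcd(189, 308) = 7 > 1, so 189 is not a unit in Z/308Z. In Z/nZ every nonzero non-unit is a zero-divisor: explicitly, take b = 308/gcd = 44 ≠ 0 (mod 308); then 189·44 = 8316 = 27·308, i.e. 189·44 ≡ 0 (mod 308). So 189 is a zero-divisor.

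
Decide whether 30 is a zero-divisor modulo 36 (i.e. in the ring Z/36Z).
YES

gcd(30, 36) = 6 > 1, so 30 is not a unit in Z/36Z. In Z/nZ every nonzero non-unit is a zero-divisor: explicitly, take b = 36/gcd = 6 ≠ 0 (mod 36); then 30·6 = 180 = 5·36, i.e. 30·6 ≡ 0 (mod 36). So 30 is a zero-divisor.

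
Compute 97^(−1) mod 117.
97^(−1) ≡ 76 (mod 117)

Apply the extended Euclidean algorithm to (117, 97), tracking rows (r, s, t) with s·117 + t·97 = r. Each division r_prev = q·r_cur + r_new produces the new row as (previous row) − q·(current row):
  row A: (117, 1, 0)   [1·117 + 0·97 = 117]
  row B: (97, 0, 1)   [0·117 + 1·97 = 97]
  117 = 1·97 + 20   → row C = row A − 1·row B = (20, 1, −1)   [check: 1·117 − 1·97 = 20]
  97 = 4·20 + 17   → row D = row B − 4·row C = (17, −4, 5)   [check: −4·117 + 5·97 = 17]
  20 = 1·17 + 3   → row E = row C − 1·row D = (3, 5, −6)   [check: 5·117 − 6·97 = 3]
  17 = 5·3 + 2   → row F = row D − 5·row E = (2, −29, 35)   [check: −29·117 + 35·97 = 2]
  3 = 1·2 + 1   → row G = row E − 1·row F = (1, 34, −41)   [check: 34·117 − 41·97 = 1]
  2 = 2·1 + 0   → remainder 0, stop. gcd = 1 (last nonzero row G).
The gcd is 1, so 97 is invertible mod 117. The last nonzero row gives 34·117 − 41·97 = 1, so t = −41. So 97^(−1) ≡ −41 ≡ 76 (mod 117). Verify: 97 · 76 = 7372 ≡ 1 (mod 117). ✓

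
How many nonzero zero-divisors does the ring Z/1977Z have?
In Z/1977Z each nonzero element is either a unit (gcd with 1977 is 1) or a zero-divisor (gcd > 1). The number of units is φ(1977): factorise 1977 = 3 · 659, so φ(1977) = (3 − 1) · (659 − 1) = 2 · 658 = 1316. The nonzero elements number 1977 − 1 = 1976. Hence the nonzero zero-divisors number 1976 − 1316 = 660.

Final answer: Z/1977Z has 660 nonzero zero-divisors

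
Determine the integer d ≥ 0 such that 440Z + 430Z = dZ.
(440, 430) = (10); d = 10

In the PID Z, (a, b) is generated by gcd(a, b). Compute gcd(440, 430) with the extended Euclidean algorithm, tracking rows (r, s, t) with s·440 + t·430 = r:
  row A: (440, 1, 0)   [1·440 + 0·430 = 440]
  row B: (430, 0, 1)   [0·440 + 1·430 = 430]
  440 = 1·430 + 10   → row C = row A − 1·row B = (10, 1, −1)   [check: 1·440 − 1·430 = 10]
  430 = 43·10 + 0   → remainder 0, stop. gcd = 10 (last nonzero row C).
So gcd(440, 430) = 10, with Bézout identity 1·440 − 1·430 = 10. Containment (⊇): the Bézout identity exhibits 10 as an element of (440, 430), giving (10) ⊆ (440, 430). Containment (⊆): since 10 | 440 and 10 | 430 (440 = 10·44, 430 = 10·43), every Z-linear combination of 440 and 430 is divisible by 10, so (440, 430) ⊆ (10). Therefore (440, 430) = (10), d = 10.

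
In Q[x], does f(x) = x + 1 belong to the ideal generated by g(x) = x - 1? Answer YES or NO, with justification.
NO

In Q[x] the ideal (g) consists of all multiples of g, so f ∈ (g) iff g | f, i.e. iff the remainder of f on division by g is 0. Divide f by g (g is monic, so eliminate the leading term of the running remainder at each step):
  leading term x: subtract (1)·g(x) = x - 1, leaving 2
The remainder r(x) = 2 ≠ 0 (and deg r < deg g), so g ∤ f, i.e. f ∉ (g).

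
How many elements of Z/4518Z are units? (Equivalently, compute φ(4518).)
An element a ∈ Z/4518Z is a unit iff gcd(a, 4518) = 1, so the number of units is φ(4518). φ is multiplicative, with φ(p^e) = p^e − p^(e−1). Factorise 4518 = 2 · 3^2 · 251. Then
  φ(4518) = (2 − 1) · (3^2 − 3^1) · (251 − 1) = 1 · 6 · 250 = 1500.

Final answer: Z/4518Z has φ(4518) = 1500 units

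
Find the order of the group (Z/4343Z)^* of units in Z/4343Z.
(Z/4343Z)^* consists of the classes a with gcd(a, 4343) = 1, so its order is φ(4343). φ is multiplicative, with φ(p^e) = p^e − p^(e−1). Factorise 4343 = 43 · 101. Then
  φ(4343) = (43 − 1) · (101 − 1) = 42 · 100 = 4200.
Thus |(Z/4343Z)^*| = 4200.

Final answer: |(Z/4343Z)^*| = 4200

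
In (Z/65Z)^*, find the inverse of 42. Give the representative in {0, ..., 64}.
Apply the extended Euclidean algorithm to (65, 42), tracking rows (r, s, t) with s·65 + t·42 = r. Each division r_prev = q·r_cur + r_new produces the new row as (previous row) − q·(current row):
  row A: (65, 1, 0)   [1·65 + 0·42 = 65]
  row B: (42, 0, 1)   [0·65 + 1·42 = 42]
  65 = 1·42 + 23   → row C = row A − 1·row B = (23, 1, −1)   [check: 1·65 − 1·42 = 23]
  42 = 1·23 + 19   → row D = row B − 1·row C = (19, −1, 2)   [check: −1·65 + 2·42 = 19]
  23 = 1·19 + 4   → row E = row C − 1·row D = (4, 2, −3)   [check: 2·65 − 3·42 = 4]
  19 = 4·4 + 3   → row F = row D − 4·row E = (3, −9, 14)   [check: −9·65 + 14·42 = 3]
  4 = 1·3 + 1   → row G = row E − 1·row F = (1, 11, −17)   [check: 11·65 − 17·42 = 1]
  3 = 3·1 + 0   → remainder 0, stop. gcd = 1 (last nonzero row G).
The gcd is 1, so 42 is invertible mod 65. The last nonzero row gives 11·65 − 17·42 = 1, so t = −17. So 42^(−1) ≡ −17 ≡ 48 (mod 65). Verify: 42 · 48 = 2016 ≡ 1 (mod 65). ✓

Final answer: 42^(−1) ≡ 48 (mod 65)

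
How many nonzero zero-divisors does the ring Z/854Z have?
Z/854Z has 493 nonzero zero-divisors

In Z/854Z each nonzero element is either a unit (gcd with 854 is 1) or a zero-divisor (gcd > 1). The number of units is φ(854): factorise 854 = 2 · 7 · 61, so φ(854) = (2 − 1) · (7 − 1) · (61 − 1) = 1 · 6 · 60 = 360. The nonzero elements number 854 − 1 = 853. Hence the nonzero zero-divisors number 853 − 360 = 493.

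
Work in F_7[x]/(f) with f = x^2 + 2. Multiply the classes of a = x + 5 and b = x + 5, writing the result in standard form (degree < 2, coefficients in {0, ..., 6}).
a · b ≡ 3·x + 2 (mod f(x))

Multiply as integer polynomials: a · b = x^2 + 10·x + 25. Reducing coefficients mod 7: a · b ≡ x^2 + 3·x + 4. Now divide by f(x) = x^2 + 2 in F_7[x], eliminating the leading term at each step:
  leading term x^2: subtract (1)·f(x) = x^2 + 2, leaving 3·x + 2 (coefficients mod 7)
The degree is now < 2, so this is the remainder. Hence a · b ≡ 3·x + 2 in F_7[x]/(f).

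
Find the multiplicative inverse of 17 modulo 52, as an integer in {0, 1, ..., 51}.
Apply the extended Euclidean algorithm to (52, 17), tracking rows (r, s, t) with s·52 + t·17 = r. Each division r_prev = q·r_cur + r_new produces the new row as (previous row) − q·(current row):
  row A: (52, 1, 0)   [1·52 + 0·17 = 52]
  row B: (17, 0, 1)   [0·52 + 1·17 = 17]
  52 = 3·17 + 1   → row C = row A − 3·row B = (1, 1, −3)   [check: 1·52 − 3·17 = 1]
  17 = 17·1 + 0   → remainder 0, stop. gcd = 1 (last nonzero row C).
The gcd is 1, so 17 is invertible mod 52. The last nonzero row gives 1·52 − 3·17 = 1, so t = −3. So 17^(−1) ≡ −3 ≡ 49 (mod 52). Verify: 17 · 49 = 833 ≡ 1 (mod 52). ✓

Final answer: 17^(−1) ≡ 49 (mod 52)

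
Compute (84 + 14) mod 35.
Reduce the summands first: 84 ≡ 14 (mod 35), so 84 + 14 ≡ 14 + 14 (mod 35). 14 + 14 = 28; 28 = 0·35 + 28, so (84 + 14) mod 35 = 28.

Final answer: 28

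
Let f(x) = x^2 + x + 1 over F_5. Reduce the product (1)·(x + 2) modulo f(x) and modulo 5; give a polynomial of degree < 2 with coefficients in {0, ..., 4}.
a · b ≡ x + 2 (mod f(x))

Multiply as integer polynomials: a · b = x + 2. Reducing coefficients mod 5: a · b ≡ x + 2. This already has degree < 2, so no reduction by f is needed. Hence a · b ≡ x + 2 in F_5[x]/(f).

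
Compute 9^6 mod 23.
3

Use repeated squaring. Binary(6) = 110. Walk through the bits of the exponent 6 left-to-right: at each bit after the leading one, square the running value, then multiply by 9 if the bit is 1 (always reducing mod 23):
  bit 1 = 1 (leading): start with 9.
  bit 2 = 1: square 9^2 = 81 ≡ 12; bit is 1, so multiply 12·9 = 108 ≡ 16 (mod 23).
  bit 3 = 0: square 16^2 = 256 ≡ 3 (mod 23).
Final value: 9^6 ≡ 3 (mod 23).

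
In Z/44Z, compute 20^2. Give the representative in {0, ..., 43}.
Use repeated squaring. Binary(2) = 10. Walk through the bits of the exponent 2 left-to-right: at each bit after the leading one, square the running value, then multiply by 20 if the bit is 1 (always reducing mod 44):
  bit 1 = 1 (leading): start with 20.
  bit 2 = 0: square 20^2 = 400 ≡ 4 (mod 44).
Final value: 20^2 ≡ 4 (mod 44).

Final answer: 4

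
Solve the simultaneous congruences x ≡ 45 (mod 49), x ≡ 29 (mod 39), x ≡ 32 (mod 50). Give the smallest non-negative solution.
x ≡ 79082 (mod 95550); the representative in [0, 95550) is 79082

The moduli 49, 39, 50 are pairwise coprime, so by the CRT there is a unique solution mod 49·39·50 = 95550.
Solve by successive substitution. Start with x ≡ 45 (mod 49).
  Combine with x ≡ 29 (mod 39): write x = 45 + 49·t and require 45 + 49·t ≡ 29 (mod 39), i.e. 49·t ≡ 29 − 45 ≡ 23 (mod 39). Since 49^(−1) ≡ 4 (mod 39) (49 ≡ 10 (mod 39)), t ≡ 4·23 ≡ 14 (mod 39). So x ≡ 45 + 49·14 = 731 (mod 1911).
  Combine with x ≡ 32 (mod 50): write x = 731 + 1911·t and require 731 + 1911·t ≡ 32 (mod 50), i.e. 1911·t ≡ 32 − 731 ≡ 1 (mod 50). Since 1911^(−1) ≡ 41 (mod 50) (1911 ≡ 11 (mod 50)), t ≡ 41·1 ≡ 41 (mod 50). So x ≡ 731 + 1911·41 = 79082 (mod 95550).
Unique solution in [0, 95550): x = 79082.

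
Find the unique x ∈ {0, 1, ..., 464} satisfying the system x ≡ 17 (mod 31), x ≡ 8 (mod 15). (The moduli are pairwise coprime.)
x ≡ 203 (mod 465); the representative in [0, 465) is 203

The moduli 31, 15 are pairwise coprime, so by the CRT there is a unique solution mod 31·15 = 465.
Solve by successive substitution. Start with x ≡ 17 (mod 31).
  Combine with x ≡ 8 (mod 15): write x = 17 + 31·t and require 17 + 31·t ≡ 8 (mod 15), i.e. 31·t ≡ 8 − 17 ≡ 6 (mod 15). Since 31^(−1) ≡ 1 (mod 15) (31 ≡ 1 (mod 15)), t ≡ 1·6 ≡ 6 (mod 15). So x ≡ 17 + 31·6 = 203 (mod 465).
Unique solution in [0, 465): x = 203.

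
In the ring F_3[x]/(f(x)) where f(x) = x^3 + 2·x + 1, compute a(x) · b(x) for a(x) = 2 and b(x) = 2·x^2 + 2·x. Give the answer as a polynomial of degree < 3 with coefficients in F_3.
a · b ≡ x^2 + x (mod f(x))

Multiply as integer polynomials: a · b = 4·x^2 + 4·x. Reducing coefficients mod 3: a · b ≡ x^2 + x. This already has degree < 3, so no reduction by f is needed. Hence a · b ≡ x^2 + x in F_3[x]/(f).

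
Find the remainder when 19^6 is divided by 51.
Use repeated squaring. Binary(6) = 110. Walk through the bits of the exponent 6 left-to-right: at each bit after the leading one, square the running value, then multiply by 19 if the bit is 1 (always reducing mod 51):
  bit 1 = 1 (leading): start with 19.
  bit 2 = 1: square 19^2 = 361 ≡ 4; bit is 1, so multiply 4·19 = 76 ≡ 25 (mod 51).
  bit 3 = 0: square 25^2 = 625 ≡ 13 (mod 51).
Final value: 19^6 ≡ 13 (mod 51).

Final answer: 13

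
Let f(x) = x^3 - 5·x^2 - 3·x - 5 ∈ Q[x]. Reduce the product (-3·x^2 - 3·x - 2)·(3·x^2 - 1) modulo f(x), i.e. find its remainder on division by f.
First multiply in Q[x] without reducing: a · b = -9·x^4 - 9·x^3 - 3·x^2 + 3·x + 2. Now divide by f(x) = x^3 - 5·x^2 - 3·x - 5, eliminating the leading term at each step:
  leading term -9·x^4: subtract (-9·x)·f(x) = -9·x^4 + 45·x^3 + 27·x^2 + 45·x, leaving -54·x^3 - 30·x^2 - 42·x + 2
  leading term -54·x^3: subtract (-54)·f(x) = -54·x^3 + 270·x^2 + 162·x + 270, leaving -300·x^2 - 204·x - 268
The degree is now < 3, so this is the remainder. Hence a · b ≡ -300·x^2 - 204·x - 268 in Q[x]/(f).

Final answer: a · b ≡ -300·x^2 - 204·x - 268 (mod f(x))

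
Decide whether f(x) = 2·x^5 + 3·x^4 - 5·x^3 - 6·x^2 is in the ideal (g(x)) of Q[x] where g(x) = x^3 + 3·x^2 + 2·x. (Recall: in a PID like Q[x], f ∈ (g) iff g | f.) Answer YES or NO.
YES

In Q[x] the ideal (g) consists of all multiples of g, so f ∈ (g) iff g | f, i.e. iff the remainder of f on division by g is 0. Divide f by g (g is monic, so eliminate the leading term of the running remainder at each step):
  leading term 2·x^5: subtract (2·x^2)·g(x) = 2·x^5 + 6·x^4 + 4·x^3, leaving -3·x^4 - 9·x^3 - 6·x^2
  leading term -3·x^4: subtract (-3·x)·g(x) = -3·x^4 - 9·x^3 - 6·x^2, leaving 0
The remainder is 0, so f(x) = g(x) · h(x) with h(x) = 2·x^2 - 3·x. Hence g | f, i.e. f ∈ (g).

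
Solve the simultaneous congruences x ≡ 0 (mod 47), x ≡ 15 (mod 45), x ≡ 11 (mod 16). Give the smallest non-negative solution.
x ≡ 7755 (mod 33840); the representative in [0, 33840) is 7755

The moduli 47, 45, 16 are pairwise coprime, so by the CRT there is a unique solution mod 47·45·16 = 33840.
Solve by successive substitution. Start with x ≡ 0 (mod 47).
  Combine with x ≡ 15 (mod 45): write x = 47·t and require 47·t ≡ 15 (mod 45). Since 47^(−1) ≡ 23 (mod 45) (47 ≡ 2 (mod 45)), t ≡ 23·15 ≡ 30 (mod 45). So x ≡ 47·30 = 1410 (mod 2115).
  Combine with x ≡ 11 (mod 16): write x = 1410 + 2115·t and require 1410 + 2115·t ≡ 11 (mod 16), i.e. 2115·t ≡ 11 − 1410 ≡ 9 (mod 16). Since 2115^(−1) ≡ 11 (mod 16) (2115 ≡ 3 (mod 16)), t ≡ 11·9 ≡ 3 (mod 16). So x ≡ 1410 + 2115·3 = 7755 (mod 33840).
Unique solution in [0, 33840): x = 7755.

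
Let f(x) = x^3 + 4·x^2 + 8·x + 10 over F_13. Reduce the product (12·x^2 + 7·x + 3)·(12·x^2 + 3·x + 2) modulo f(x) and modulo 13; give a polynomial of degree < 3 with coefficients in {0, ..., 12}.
a · b ≡ 12·x^2 + 8·x + 3 (mod f(x))

Multiply as integer polynomials: a · b = 144·x^4 + 120·x^3 + 81·x^2 + 23·x + 6. Reducing coefficients mod 13: a · b ≡ x^4 + 3·x^3 + 3·x^2 + 10·x + 6. Now divide by f(x) = x^3 + 4·x^2 + 8·x + 10 in F_13[x], eliminating the leading term at each step:
  leading term x^4: subtract (x)·f(x) = x^4 + 4·x^3 + 8·x^2 + 10·x, leaving 12·x^3 + 8·x^2 + 6 (coefficients mod 13)
  leading term 12·x^3: subtract (12)·f(x) = 12·x^3 + 9·x^2 + 5·x + 3, leaving 12·x^2 + 8·x + 3 (coefficients mod 13)
The degree is now < 3, so this is the remainder. Hence a · b ≡ 12·x^2 + 8·x + 3 in F_13[x]/(f).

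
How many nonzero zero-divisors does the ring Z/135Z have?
In Z/135Z each nonzero element is either a unit (gcd with 135 is 1) or a zero-divisor (gcd > 1). The number of units is φ(135): factorise 135 = 3^3 · 5, so φ(135) = (3^3 − 3^2) · (5 − 1) = 18 · 4 = 72. The nonzero elements number 135 − 1 = 134. Hence the nonzero zero-divisors number 134 − 72 = 62.

Final answer: Z/135Z has 62 nonzero zero-divisors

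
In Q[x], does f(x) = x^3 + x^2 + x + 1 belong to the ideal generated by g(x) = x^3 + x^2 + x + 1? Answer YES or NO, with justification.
In Q[x] the ideal (g) consists of all multiples of g, so f ∈ (g) iff g | f, i.e. iff the remainder of f on division by g is 0. Divide f by g (g is monic, so eliminate the leading term of the running remainder at each step):
  leading term x^3: subtract (1)·g(x) = x^3 + x^2 + x + 1, leaving 0
The remainder is 0, so f(x) = g(x) · h(x) with h(x) = 1. Hence g | f, i.e. f ∈ (g).

Final answer: YES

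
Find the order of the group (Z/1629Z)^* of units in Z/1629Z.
|(Z/1629Z)^*| = 1080

(Z/1629Z)^* consists of the classes a with gcd(a, 1629) = 1, so its order is φ(1629). φ is multiplicative, with φ(p^e) = p^e − p^(e−1). Factorise 1629 = 3^2 · 181. Then
  φ(1629) = (3^2 − 3^1) · (181 − 1) = 6 · 180 = 1080.
Thus |(Z/1629Z)^*| = 1080.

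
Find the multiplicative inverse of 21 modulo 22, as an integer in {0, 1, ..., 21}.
21^(−1) ≡ 21 (mod 22)

Apply the extended Euclidean algorithm to (22, 21), tracking rows (r, s, t) with s·22 + t·21 = r. Each division r_prev = q·r_cur + r_new produces the new row as (previous row) − q·(current row):
  row A: (22, 1, 0)   [1·22 + 0·21 = 22]
  row B: (21, 0, 1)   [0·22 + 1·21 = 21]
  22 = 1·21 + 1   → row C = row A − 1·row B = (1, 1, −1)   [check: 1·22 − 1·21 = 1]
  21 = 21·1 + 0   → remainder 0, stop. gcd = 1 (last nonzero row C).
The gcd is 1, so 21 is invertible mod 22. The last nonzero row gives 1·22 − 1·21 = 1, so t = −1. So 21^(−1) ≡ −1 ≡ 21 (mod 22). Verify: 21 · 21 = 441 ≡ 1 (mod 22). ✓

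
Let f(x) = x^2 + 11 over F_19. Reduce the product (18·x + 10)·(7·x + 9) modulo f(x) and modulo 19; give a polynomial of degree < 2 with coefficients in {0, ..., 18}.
Multiply as integer polynomials: a · b = 126·x^2 + 232·x + 90. Reducing coefficients mod 19: a · b ≡ 12·x^2 + 4·x + 14. Now divide by f(x) = x^2 + 11 in F_19[x], eliminating the leading term at each step:
  leading term 12·x^2: subtract (12)·f(x) = 12·x^2 + 18, leaving 4·x + 15 (coefficients mod 19)
The degree is now < 2, so this is the remainder. Hence a · b ≡ 4·x + 15 in F_19[x]/(f).

Final answer: a · b ≡ 4·x + 15 (mod f(x))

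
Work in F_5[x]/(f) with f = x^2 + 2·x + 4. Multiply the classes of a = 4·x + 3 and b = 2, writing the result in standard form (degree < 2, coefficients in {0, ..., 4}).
Multiply as integer polynomials: a · b = 8·x + 6. Reducing coefficients mod 5: a · b ≡ 3·x + 1. This already has degree < 2, so no reduction by f is needed. Hence a · b ≡ 3·x + 1 in F_5[x]/(f).

Final answer: a · b ≡ 3·x + 1 (mod f(x))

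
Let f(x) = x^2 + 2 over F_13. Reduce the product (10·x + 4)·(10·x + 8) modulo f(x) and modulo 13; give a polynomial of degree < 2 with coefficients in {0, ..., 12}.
a · b ≡ 3·x + 1 (mod f(x))

Multiply as integer polynomials: a · b = 100·x^2 + 120·x + 32. Reducing coefficients mod 13: a · b ≡ 9·x^2 + 3·x + 6. Now divide by f(x) = x^2 + 2 in F_13[x], eliminating the leading term at each step:
  leading term 9·x^2: subtract (9)·f(x) = 9·x^2 + 5, leaving 3·x + 1 (coefficients mod 13)
The degree is now < 2, so this is the remainder. Hence a · b ≡ 3·x + 1 in F_13[x]/(f).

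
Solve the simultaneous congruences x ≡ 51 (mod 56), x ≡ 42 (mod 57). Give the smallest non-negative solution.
x ≡ 555 (mod 3192); the representative in [0, 3192) is 555

The moduli 56, 57 are pairwise coprime, so by the CRT there is a unique solution mod 56·57 = 3192.
Solve by successive substitution. Start with x ≡ 51 (mod 56).
  Combine with x ≡ 42 (mod 57): write x = 51 + 56·t and require 51 + 56·t ≡ 42 (mod 57), i.e. 56·t ≡ 42 − 51 ≡ 48 (mod 57). Since 56^(−1) ≡ 56 (mod 57), t ≡ 56·48 ≡ 9 (mod 57). So x ≡ 51 + 56·9 = 555 (mod 3192).
Unique solution in [0, 3192): x = 555.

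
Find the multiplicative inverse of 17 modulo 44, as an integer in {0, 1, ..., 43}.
17^(−1) ≡ 13 (mod 44)

Apply the extended Euclidean algorithm to (44, 17), tracking rows (r, s, t) with s·44 + t·17 = r. Each division r_prev = q·r_cur + r_new produces the new row as (previous row) − q·(current row):
  row A: (44, 1, 0)   [1·44 + 0·17 = 44]
  row B: (17, 0, 1)   [0·44 + 1·17 = 17]
  44 = 2·17 + 10   → row C = row A − 2·row B = (10, 1, −2)   [check: 1·44 − 2·17 = 10]
  17 = 1·10 + 7   → row D = row B − 1·row C = (7, −1, 3)   [check: −1·44 + 3·17 = 7]
  10 = 1·7 + 3   → row E = row C − 1·row D = (3, 2, −5)   [check: 2·44 − 5·17 = 3]
  7 = 2·3 + 1   → row F = row D − 2·row E = (1, −5, 13)   [check: −5·44 + 13·17 = 1]
  3 = 3·1 + 0   → remainder 0, stop. gcd = 1 (last nonzero row F).
The gcd is 1, so 17 is invertible mod 44. The last nonzero row gives −5·44 + 13·17 = 1, so t = 13. So 17^(−1) ≡ 13 (mod 44). Verify: 17 · 13 = 221 ≡ 1 (mod 44). ✓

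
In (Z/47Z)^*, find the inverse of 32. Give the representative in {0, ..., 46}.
32^(−1) ≡ 25 (mod 47)

Apply the extended Euclidean algorithm to (47, 32), tracking rows (r, s, t) with s·47 + t·32 = r. Each division r_prev = q·r_cur + r_new produces the new row as (previous row) − q·(current row):
  row A: (47, 1, 0)   [1·47 + 0·32 = 47]
  row B: (32, 0, 1)   [0·47 + 1·32 = 32]
  47 = 1·32 + 15   → row C = row A − 1·row B = (15, 1, −1)   [check: 1·47 − 1·32 = 15]
  32 = 2·15 + 2   → row D = row B − 2·row C = (2, −2, 3)   [check: −2·47 + 3·32 = 2]
  15 = 7·2 + 1   → row E = row C − 7·row D = (1, 15, −22)   [check: 15·47 − 22·32 = 1]
  2 = 2·1 + 0   → remainder 0, stop. gcd = 1 (last nonzero row E).
The gcd is 1, so 32 is invertible mod 47. The last nonzero row gives 15·47 − 22·32 = 1, so t = −22. So 32^(−1) ≡ −22 ≡ 25 (mod 47). Verify: 32 · 25 = 800 ≡ 1 (mod 47). ✓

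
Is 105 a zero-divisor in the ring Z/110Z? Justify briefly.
gcd(105, 110) = 5 > 1, so 105 is not a unit in Z/110Z. In Z/nZ every nonzero non-unit is a zero-divisor: explicitly, take b = 110/gcd = 22 ≠ 0 (mod 110); then 105·22 = 2310 = 21·110, i.e. 105·22 ≡ 0 (mod 110). So 105 is a zero-divisor.

Final answer: YES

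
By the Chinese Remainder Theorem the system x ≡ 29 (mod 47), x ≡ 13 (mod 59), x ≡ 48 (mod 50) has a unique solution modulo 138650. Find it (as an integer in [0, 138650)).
x ≡ 95298 (mod 138650); the representative in [0, 138650) is 95298

The moduli 47, 59, 50 are pairwise coprime, so by the CRT there is a unique solution mod 47·59·50 = 138650.
Solve by successive substitution. Start with x ≡ 29 (mod 47).
  Combine with x ≡ 13 (mod 59): write x = 29 + 47·t and require 29 + 47·t ≡ 13 (mod 59), i.e. 47·t ≡ 13 − 29 ≡ 43 (mod 59). Since 47^(−1) ≡ 54 (mod 59), t ≡ 54·43 ≡ 21 (mod 59). So x ≡ 29 + 47·21 = 1016 (mod 2773).
  Combine with x ≡ 48 (mod 50): write x = 1016 + 2773·t and require 1016 + 2773·t ≡ 48 (mod 50), i.e. 2773·t ≡ 48 − 1016 ≡ 32 (mod 50). Since 2773^(−1) ≡ 37 (mod 50) (2773 ≡ 23 (mod 50)), t ≡ 37·32 ≡ 34 (mod 50). So x ≡ 1016 + 2773·34 = 95298 (mod 138650).
Unique solution in [0, 138650): x = 95298.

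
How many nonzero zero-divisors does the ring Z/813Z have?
Z/813Z has 272 nonzero zero-divisors

In Z/813Z each nonzero element is either a unit (gcd with 813 is 1) or a zero-divisor (gcd > 1). The number of units is φ(813): factorise 813 = 3 · 271, so φ(813) = (3 − 1) · (271 − 1) = 2 · 270 = 540. The nonzero elements number 813 − 1 = 812. Hence the nonzero zero-divisors number 812 − 540 = 272.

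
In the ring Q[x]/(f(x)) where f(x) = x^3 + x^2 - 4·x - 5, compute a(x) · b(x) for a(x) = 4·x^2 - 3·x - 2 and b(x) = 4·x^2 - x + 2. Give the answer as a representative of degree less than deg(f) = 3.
a · b ≡ 99·x^2 - 52·x - 164 (mod f(x))

First multiply in Q[x] without reducing: a · b = 16·x^4 - 16·x^3 + 3·x^2 - 4·x - 4. Now divide by f(x) = x^3 + x^2 - 4·x - 5, eliminating the leading term at each step:
  leading term 16·x^4: subtract (16·x)·f(x) = 16·x^4 + 16·x^3 - 64·x^2 - 80·x, leaving -32·x^3 + 67·x^2 + 76·x - 4
  leading term -32·x^3: subtract (-32)·f(x) = -32·x^3 - 32·x^2 + 128·x + 160, leaving 99·x^2 - 52·x - 164
The degree is now < 3, so this is the remainder. Hence a · b ≡ 99·x^2 - 52·x - 164 in Q[x]/(f).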